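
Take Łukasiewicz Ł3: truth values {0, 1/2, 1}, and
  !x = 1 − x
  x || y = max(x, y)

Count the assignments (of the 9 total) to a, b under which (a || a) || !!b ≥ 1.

5

a = 0, b = 0 ↦ 0  <
a = 0, b = 1/2 ↦ 1/2  <
a = 0, b = 1 ↦ 1  ≥
a = 1/2, b = 0 ↦ 1/2  <
a = 1/2, b = 1/2 ↦ 1/2  <
a = 1/2, b = 1 ↦ 1  ≥
a = 1, b = 0 ↦ 1  ≥
a = 1, b = 1/2 ↦ 1  ≥
a = 1, b = 1 ↦ 1  ≥
So 5 of the 9 assignments meet the threshold.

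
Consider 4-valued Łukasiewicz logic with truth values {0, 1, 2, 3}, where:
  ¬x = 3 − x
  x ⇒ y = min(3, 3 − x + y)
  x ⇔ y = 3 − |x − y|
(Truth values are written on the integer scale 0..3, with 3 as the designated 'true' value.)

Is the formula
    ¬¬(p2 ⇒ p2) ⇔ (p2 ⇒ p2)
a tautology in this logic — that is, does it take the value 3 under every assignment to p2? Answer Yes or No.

p2 = 0 ↦ 3
p2 = 1 ↦ 3
p2 = 2 ↦ 3
p2 = 3 ↦ 3
Every assignment gives a value ≥ 3.

Yes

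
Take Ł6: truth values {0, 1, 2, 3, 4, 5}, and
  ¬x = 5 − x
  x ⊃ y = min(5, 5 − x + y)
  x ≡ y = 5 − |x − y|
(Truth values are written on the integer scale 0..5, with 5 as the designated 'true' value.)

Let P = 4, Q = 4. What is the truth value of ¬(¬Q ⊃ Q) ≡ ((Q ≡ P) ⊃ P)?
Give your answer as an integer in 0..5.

1

¬Q = ¬4 = 1
¬Q ⊃ Q = 1 ⊃ 4 = 5
¬(¬Q ⊃ Q) = ¬5 = 0
Q ≡ P = 4 ≡ 4 = 5
(Q ≡ P) ⊃ P = 5 ⊃ 4 = 4
¬(¬Q ⊃ Q) ≡ ((Q ≡ P) ⊃ P) = 0 ≡ 4 = 1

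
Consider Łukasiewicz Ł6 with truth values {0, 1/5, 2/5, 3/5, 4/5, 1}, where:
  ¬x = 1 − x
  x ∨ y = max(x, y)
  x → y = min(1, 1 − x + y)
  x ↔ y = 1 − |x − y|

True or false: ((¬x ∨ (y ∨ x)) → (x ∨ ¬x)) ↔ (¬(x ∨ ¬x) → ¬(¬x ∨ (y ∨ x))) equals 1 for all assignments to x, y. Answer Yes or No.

At x = 2/5, y = 1/5, for instance:
¬x = ¬2/5 = 3/5
y ∨ x = 1/5 ∨ 2/5 = 2/5
¬x ∨ (y ∨ x) = 3/5 ∨ 2/5 = 3/5
¬x = ¬2/5 = 3/5
x ∨ ¬x = 2/5 ∨ 3/5 = 3/5
(¬x ∨ (y ∨ x)) → (x ∨ ¬x) = 3/5 → 3/5 = 1
¬(x ∨ ¬x) = ¬3/5 = 2/5
¬(¬x ∨ (y ∨ x)) = ¬3/5 = 2/5
¬(x ∨ ¬x) → ¬(¬x ∨ (y ∨ x)) = 2/5 → 2/5 = 1
((¬x ∨ (y ∨ x)) → (x ∨ ¬x)) ↔ (¬(x ∨ ¬x) → ¬(¬x ∨ (y ∨ x))) = 1 ↔ 1 = 1
and checking the remaining 35 assignments likewise gives ≥ 1 in every case.

Yes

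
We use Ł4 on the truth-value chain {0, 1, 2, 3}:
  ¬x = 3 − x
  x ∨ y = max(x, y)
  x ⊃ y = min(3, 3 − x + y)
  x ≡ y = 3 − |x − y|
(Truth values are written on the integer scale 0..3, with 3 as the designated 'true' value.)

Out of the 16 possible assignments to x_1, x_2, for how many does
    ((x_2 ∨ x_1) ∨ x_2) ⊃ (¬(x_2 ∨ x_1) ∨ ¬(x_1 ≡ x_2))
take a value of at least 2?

13

x_1 = 0, x_2 = 0 ↦ 3  ≥
x_1 = 0, x_2 = 1 ↦ 3  ≥
x_1 = 0, x_2 = 2 ↦ 3  ≥
x_1 = 0, x_2 = 3 ↦ 3  ≥
x_1 = 1, x_2 = 0 ↦ 3  ≥
x_1 = 1, x_2 = 1 ↦ 3  ≥
x_1 = 1, x_2 = 2 ↦ 2  ≥
x_1 = 1, x_2 = 3 ↦ 2  ≥
x_1 = 2, x_2 = 0 ↦ 3  ≥
x_1 = 2, x_2 = 1 ↦ 2  ≥
x_1 = 2, x_2 = 2 ↦ 2  ≥
x_1 = 2, x_2 = 3 ↦ 1  <
x_1 = 3, x_2 = 0 ↦ 3  ≥
x_1 = 3, x_2 = 1 ↦ 2  ≥
x_1 = 3, x_2 = 2 ↦ 1  <
x_1 = 3, x_2 = 3 ↦ 0  <
So 13 of the 16 assignments meet the threshold.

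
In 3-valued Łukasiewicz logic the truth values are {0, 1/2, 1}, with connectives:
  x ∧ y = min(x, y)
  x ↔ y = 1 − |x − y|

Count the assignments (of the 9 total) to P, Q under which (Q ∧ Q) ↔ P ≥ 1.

P = 0, Q = 0 ↦ 1  ≥
P = 0, Q = 1/2 ↦ 1/2  <
P = 0, Q = 1 ↦ 0  <
P = 1/2, Q = 0 ↦ 1/2  <
P = 1/2, Q = 1/2 ↦ 1  ≥
P = 1/2, Q = 1 ↦ 1/2  <
P = 1, Q = 0 ↦ 0  <
P = 1, Q = 1/2 ↦ 1/2  <
P = 1, Q = 1 ↦ 1  ≥
So 3 of the 9 assignments meet the threshold.

3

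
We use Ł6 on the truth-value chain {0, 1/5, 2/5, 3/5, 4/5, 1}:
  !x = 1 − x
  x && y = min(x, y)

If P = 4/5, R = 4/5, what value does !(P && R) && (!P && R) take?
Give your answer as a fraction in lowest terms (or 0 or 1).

P && R = 4/5 && 4/5 = 4/5
!(P && R) = !4/5 = 1/5
!P = !4/5 = 1/5
!P && R = 1/5 && 4/5 = 1/5
!(P && R) && (!P && R) = 1/5 && 1/5 = 1/5

1/5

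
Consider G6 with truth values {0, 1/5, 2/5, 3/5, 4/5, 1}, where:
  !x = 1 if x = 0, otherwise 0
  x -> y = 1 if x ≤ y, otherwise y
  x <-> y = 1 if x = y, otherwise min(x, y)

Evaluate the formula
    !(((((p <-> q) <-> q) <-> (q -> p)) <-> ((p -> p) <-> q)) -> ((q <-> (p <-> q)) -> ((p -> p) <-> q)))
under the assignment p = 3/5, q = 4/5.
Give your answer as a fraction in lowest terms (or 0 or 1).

0

p <-> q = 3/5 <-> 4/5 = 3/5
(p <-> q) <-> q = 3/5 <-> 4/5 = 3/5
q -> p = 4/5 -> 3/5 = 3/5
((p <-> q) <-> q) <-> (q -> p) = 3/5 <-> 3/5 = 1
p -> p = 3/5 -> 3/5 = 1
(p -> p) <-> q = 1 <-> 4/5 = 4/5
(((p <-> q) <-> q) <-> (q -> p)) <-> ((p -> p) <-> q) = 1 <-> 4/5 = 4/5
p <-> q = 3/5 <-> 4/5 = 3/5
q <-> (p <-> q) = 4/5 <-> 3/5 = 3/5
p -> p = 3/5 -> 3/5 = 1
(p -> p) <-> q = 1 <-> 4/5 = 4/5
(q <-> (p <-> q)) -> ((p -> p) <-> q) = 3/5 -> 4/5 = 1
((((p <-> q) <-> q) <-> (q -> p)) <-> ((p -> p) <-> q)) -> ((q <-> (p <-> q)) -> ((p -> p) <-> q)) = 4/5 -> 1 = 1
!(((((p <-> q) <-> q) <-> (q -> p)) <-> ((p -> p) <-> q)) -> ((q <-> (p <-> q)) -> ((p -> p) <-> q))) = !1 = 0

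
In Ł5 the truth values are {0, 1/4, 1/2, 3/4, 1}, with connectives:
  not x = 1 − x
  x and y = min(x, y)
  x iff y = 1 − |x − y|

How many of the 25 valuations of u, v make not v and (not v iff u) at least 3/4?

value 1: 1 assignment (counts)
value 3/4: 4 assignments (counts)
value 1/2: 7 assignments
value 1/4: 7 assignments
value 0: 6 assignments
So 5 of the 25 assignments meet the threshold.

5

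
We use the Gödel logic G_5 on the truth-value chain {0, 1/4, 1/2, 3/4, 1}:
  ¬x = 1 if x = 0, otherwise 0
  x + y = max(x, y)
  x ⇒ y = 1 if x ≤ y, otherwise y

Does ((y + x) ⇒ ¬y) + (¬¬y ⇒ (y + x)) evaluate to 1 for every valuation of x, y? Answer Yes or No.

Counterexample: take x = 0, y = 1/4.
y + x = 1/4 + 0 = 1/4
¬y = ¬1/4 = 0
(y + x) ⇒ ¬y = 1/4 ⇒ 0 = 0
¬y = ¬1/4 = 0
¬¬y = ¬0 = 1
y + x = 1/4 + 0 = 1/4
¬¬y ⇒ (y + x) = 1 ⇒ 1/4 = 1/4
((y + x) ⇒ ¬y) + (¬¬y ⇒ (y + x)) = 0 + 1/4 = 1/4
This gives 1/4 ≠ 1.

No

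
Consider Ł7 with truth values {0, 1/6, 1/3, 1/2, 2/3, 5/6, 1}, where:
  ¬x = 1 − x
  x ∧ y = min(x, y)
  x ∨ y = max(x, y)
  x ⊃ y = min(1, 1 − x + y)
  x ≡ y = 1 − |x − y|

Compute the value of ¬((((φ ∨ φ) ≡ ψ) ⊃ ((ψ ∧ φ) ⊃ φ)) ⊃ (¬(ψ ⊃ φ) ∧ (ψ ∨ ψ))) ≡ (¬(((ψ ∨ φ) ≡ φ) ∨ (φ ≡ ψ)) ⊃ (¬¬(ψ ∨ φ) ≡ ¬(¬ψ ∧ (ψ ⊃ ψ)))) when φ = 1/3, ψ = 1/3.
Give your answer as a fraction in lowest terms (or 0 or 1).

φ ∨ φ = 1/3 ∨ 1/3 = 1/3
(φ ∨ φ) ≡ ψ = 1/3 ≡ 1/3 = 1
ψ ∧ φ = 1/3 ∧ 1/3 = 1/3
(ψ ∧ φ) ⊃ φ = 1/3 ⊃ 1/3 = 1
((φ ∨ φ) ≡ ψ) ⊃ ((ψ ∧ φ) ⊃ φ) = 1 ⊃ 1 = 1
ψ ⊃ φ = 1/3 ⊃ 1/3 = 1
¬(ψ ⊃ φ) = ¬1 = 0
ψ ∨ ψ = 1/3 ∨ 1/3 = 1/3
¬(ψ ⊃ φ) ∧ (ψ ∨ ψ) = 0 ∧ 1/3 = 0
(((φ ∨ φ) ≡ ψ) ⊃ ((ψ ∧ φ) ⊃ φ)) ⊃ (¬(ψ ⊃ φ) ∧ (ψ ∨ ψ)) = 1 ⊃ 0 = 0
¬((((φ ∨ φ) ≡ ψ) ⊃ ((ψ ∧ φ) ⊃ φ)) ⊃ (¬(ψ ⊃ φ) ∧ (ψ ∨ ψ))) = ¬0 = 1
ψ ∨ φ = 1/3 ∨ 1/3 = 1/3
(ψ ∨ φ) ≡ φ = 1/3 ≡ 1/3 = 1
φ ≡ ψ = 1/3 ≡ 1/3 = 1
((ψ ∨ φ) ≡ φ) ∨ (φ ≡ ψ) = 1 ∨ 1 = 1
¬(((ψ ∨ φ) ≡ φ) ∨ (φ ≡ ψ)) = ¬1 = 0
ψ ∨ φ = 1/3 ∨ 1/3 = 1/3
¬(ψ ∨ φ) = ¬1/3 = 2/3
¬¬(ψ ∨ φ) = ¬2/3 = 1/3
¬ψ = ¬1/3 = 2/3
ψ ⊃ ψ = 1/3 ⊃ 1/3 = 1
¬ψ ∧ (ψ ⊃ ψ) = 2/3 ∧ 1 = 2/3
¬(¬ψ ∧ (ψ ⊃ ψ)) = ¬2/3 = 1/3
¬¬(ψ ∨ φ) ≡ ¬(¬ψ ∧ (ψ ⊃ ψ)) = 1/3 ≡ 1/3 = 1
¬(((ψ ∨ φ) ≡ φ) ∨ (φ ≡ ψ)) ⊃ (¬¬(ψ ∨ φ) ≡ ¬(¬ψ ∧ (ψ ⊃ ψ))) = 0 ⊃ 1 = 1
¬((((φ ∨ φ) ≡ ψ) ⊃ ((ψ ∧ φ) ⊃ φ)) ⊃ (¬(ψ ⊃ φ) ∧ (ψ ∨ ψ))) ≡ (¬(((ψ ∨ φ) ≡ φ) ∨ (φ ≡ ψ)) ⊃ (¬¬(ψ ∨ φ) ≡ ¬(¬ψ ∧ (ψ ⊃ ψ)))) = 1 ≡ 1 = 1

1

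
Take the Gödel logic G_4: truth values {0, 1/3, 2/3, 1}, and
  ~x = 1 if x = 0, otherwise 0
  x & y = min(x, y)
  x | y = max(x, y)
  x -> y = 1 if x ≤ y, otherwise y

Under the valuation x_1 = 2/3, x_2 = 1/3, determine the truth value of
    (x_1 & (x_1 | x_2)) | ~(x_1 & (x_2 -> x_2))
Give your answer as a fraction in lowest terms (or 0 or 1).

2/3

x_1 | x_2 = 2/3 | 1/3 = 2/3
x_1 & (x_1 | x_2) = 2/3 & 2/3 = 2/3
x_2 -> x_2 = 1/3 -> 1/3 = 1
x_1 & (x_2 -> x_2) = 2/3 & 1 = 2/3
~(x_1 & (x_2 -> x_2)) = ~2/3 = 0
(x_1 & (x_1 | x_2)) | ~(x_1 & (x_2 -> x_2)) = 2/3 | 0 = 2/3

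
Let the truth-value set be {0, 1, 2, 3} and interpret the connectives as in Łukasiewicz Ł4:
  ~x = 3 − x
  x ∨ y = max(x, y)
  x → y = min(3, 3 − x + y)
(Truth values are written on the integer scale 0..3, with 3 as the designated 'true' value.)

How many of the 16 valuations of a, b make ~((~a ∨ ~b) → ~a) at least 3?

1

a = 0, b = 0 ↦ 0  <
a = 0, b = 1 ↦ 0  <
a = 0, b = 2 ↦ 0  <
a = 0, b = 3 ↦ 0  <
a = 1, b = 0 ↦ 1  <
a = 1, b = 1 ↦ 0  <
a = 1, b = 2 ↦ 0  <
a = 1, b = 3 ↦ 0  <
a = 2, b = 0 ↦ 2  <
a = 2, b = 1 ↦ 1  <
a = 2, b = 2 ↦ 0  <
a = 2, b = 3 ↦ 0  <
a = 3, b = 0 ↦ 3  ≥
a = 3, b = 1 ↦ 2  <
a = 3, b = 2 ↦ 1  <
a = 3, b = 3 ↦ 0  <
So 1 of the 16 assignments meets the threshold.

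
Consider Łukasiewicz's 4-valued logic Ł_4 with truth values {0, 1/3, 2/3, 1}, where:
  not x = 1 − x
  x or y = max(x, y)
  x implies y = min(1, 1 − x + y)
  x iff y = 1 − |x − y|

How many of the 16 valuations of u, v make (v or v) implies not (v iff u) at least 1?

u = 0, v = 0 ↦ 1  ≥
u = 0, v = 1/3 ↦ 1  ≥
u = 0, v = 2/3 ↦ 1  ≥
u = 0, v = 1 ↦ 1  ≥
u = 1/3, v = 0 ↦ 1  ≥
u = 1/3, v = 1/3 ↦ 2/3  <
u = 1/3, v = 2/3 ↦ 2/3  <
u = 1/3, v = 1 ↦ 2/3  <
u = 2/3, v = 0 ↦ 1  ≥
u = 2/3, v = 1/3 ↦ 1  ≥
u = 2/3, v = 2/3 ↦ 1/3  <
u = 2/3, v = 1 ↦ 1/3  <
u = 1, v = 0 ↦ 1  ≥
u = 1, v = 1/3 ↦ 1  ≥
u = 1, v = 2/3 ↦ 2/3  <
u = 1, v = 1 ↦ 0  <
So 9 of the 16 assignments meet the threshold.

9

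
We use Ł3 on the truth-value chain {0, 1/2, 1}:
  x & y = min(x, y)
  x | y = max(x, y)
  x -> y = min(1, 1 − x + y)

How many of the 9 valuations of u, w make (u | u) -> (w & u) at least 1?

u = 0, w = 0 ↦ 1  ≥
u = 0, w = 1/2 ↦ 1  ≥
u = 0, w = 1 ↦ 1  ≥
u = 1/2, w = 0 ↦ 1/2  <
u = 1/2, w = 1/2 ↦ 1  ≥
u = 1/2, w = 1 ↦ 1  ≥
u = 1, w = 0 ↦ 0  <
u = 1, w = 1/2 ↦ 1/2  <
u = 1, w = 1 ↦ 1  ≥
So 6 of the 9 assignments meet the threshold.

6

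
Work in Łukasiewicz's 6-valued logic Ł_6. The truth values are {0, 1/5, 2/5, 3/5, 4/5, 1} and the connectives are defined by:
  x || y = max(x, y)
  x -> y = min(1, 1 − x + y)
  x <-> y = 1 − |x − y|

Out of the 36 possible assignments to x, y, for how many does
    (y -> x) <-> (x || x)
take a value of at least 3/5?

27

value 1: 11 assignments (counts)
value 4/5: 9 assignments (counts)
value 3/5: 7 assignments (counts)
value 2/5: 5 assignments
value 1/5: 3 assignments
value 0: 1 assignment
So 27 of the 36 assignments meet the threshold.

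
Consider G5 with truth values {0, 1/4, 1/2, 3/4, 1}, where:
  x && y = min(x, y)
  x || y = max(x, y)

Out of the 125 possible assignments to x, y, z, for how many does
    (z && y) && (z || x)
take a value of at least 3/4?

20

value 1: 5 assignments (counts)
value 3/4: 15 assignments (counts)
value 1/2: 25 assignments
value 1/4: 35 assignments
value 0: 45 assignments
So 20 of the 125 assignments meet the threshold.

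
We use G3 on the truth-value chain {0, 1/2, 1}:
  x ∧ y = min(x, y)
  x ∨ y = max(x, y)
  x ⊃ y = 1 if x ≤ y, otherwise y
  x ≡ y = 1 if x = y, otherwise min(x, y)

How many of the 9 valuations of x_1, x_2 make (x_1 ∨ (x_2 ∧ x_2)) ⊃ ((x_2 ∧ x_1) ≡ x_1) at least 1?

x_1 = 0, x_2 = 0 ↦ 1  ≥
x_1 = 0, x_2 = 1/2 ↦ 1  ≥
x_1 = 0, x_2 = 1 ↦ 1  ≥
x_1 = 1/2, x_2 = 0 ↦ 0  <
x_1 = 1/2, x_2 = 1/2 ↦ 1  ≥
x_1 = 1/2, x_2 = 1 ↦ 1  ≥
x_1 = 1, x_2 = 0 ↦ 0  <
x_1 = 1, x_2 = 1/2 ↦ 1/2  <
x_1 = 1, x_2 = 1 ↦ 1  ≥
So 6 of the 9 assignments meet the threshold.

6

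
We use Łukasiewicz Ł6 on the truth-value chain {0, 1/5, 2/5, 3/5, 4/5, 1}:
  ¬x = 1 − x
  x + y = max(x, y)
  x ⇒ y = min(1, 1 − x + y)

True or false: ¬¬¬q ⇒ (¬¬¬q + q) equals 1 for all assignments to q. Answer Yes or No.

Yes

q = 0 ↦ 1
q = 1/5 ↦ 1
q = 2/5 ↦ 1
q = 3/5 ↦ 1
q = 4/5 ↦ 1
q = 1 ↦ 1
Every assignment gives a value ≥ 1.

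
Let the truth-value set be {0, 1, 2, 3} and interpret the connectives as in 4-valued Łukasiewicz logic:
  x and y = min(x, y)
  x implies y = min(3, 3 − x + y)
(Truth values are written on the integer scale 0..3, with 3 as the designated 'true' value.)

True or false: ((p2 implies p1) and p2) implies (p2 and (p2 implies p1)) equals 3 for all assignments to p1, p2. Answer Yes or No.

Yes

p1 = 0, p2 = 0 ↦ 3
p1 = 0, p2 = 1 ↦ 3
p1 = 0, p2 = 2 ↦ 3
p1 = 0, p2 = 3 ↦ 3
p1 = 1, p2 = 0 ↦ 3
p1 = 1, p2 = 1 ↦ 3
p1 = 1, p2 = 2 ↦ 3
p1 = 1, p2 = 3 ↦ 3
p1 = 2, p2 = 0 ↦ 3
p1 = 2, p2 = 1 ↦ 3
p1 = 2, p2 = 2 ↦ 3
p1 = 2, p2 = 3 ↦ 3
p1 = 3, p2 = 0 ↦ 3
p1 = 3, p2 = 1 ↦ 3
p1 = 3, p2 = 2 ↦ 3
p1 = 3, p2 = 3 ↦ 3
Every assignment gives a value ≥ 3.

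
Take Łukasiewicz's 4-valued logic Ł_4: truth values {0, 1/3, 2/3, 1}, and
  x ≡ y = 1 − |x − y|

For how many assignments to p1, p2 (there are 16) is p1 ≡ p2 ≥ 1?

p1 = 0, p2 = 0 ↦ 1  ≥
p1 = 0, p2 = 1/3 ↦ 2/3  <
p1 = 0, p2 = 2/3 ↦ 1/3  <
p1 = 0, p2 = 1 ↦ 0  <
p1 = 1/3, p2 = 0 ↦ 2/3  <
p1 = 1/3, p2 = 1/3 ↦ 1  ≥
p1 = 1/3, p2 = 2/3 ↦ 2/3  <
p1 = 1/3, p2 = 1 ↦ 1/3  <
p1 = 2/3, p2 = 0 ↦ 1/3  <
p1 = 2/3, p2 = 1/3 ↦ 2/3  <
p1 = 2/3, p2 = 2/3 ↦ 1  ≥
p1 = 2/3, p2 = 1 ↦ 2/3  <
p1 = 1, p2 = 0 ↦ 0  <
p1 = 1, p2 = 1/3 ↦ 1/3  <
p1 = 1, p2 = 2/3 ↦ 2/3  <
p1 = 1, p2 = 1 ↦ 1  ≥
So 4 of the 16 assignments meet the threshold.

4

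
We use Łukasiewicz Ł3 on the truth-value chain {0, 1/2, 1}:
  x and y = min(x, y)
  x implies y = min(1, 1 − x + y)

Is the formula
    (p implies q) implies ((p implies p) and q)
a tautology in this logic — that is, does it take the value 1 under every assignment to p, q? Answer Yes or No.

No

Counterexample: take p = 0, q = 0.
p implies q = 0 implies 0 = 1
p implies p = 0 implies 0 = 1
(p implies p) and q = 1 and 0 = 0
(p implies q) implies ((p implies p) and q) = 1 implies 0 = 0
This gives 0 ≠ 1.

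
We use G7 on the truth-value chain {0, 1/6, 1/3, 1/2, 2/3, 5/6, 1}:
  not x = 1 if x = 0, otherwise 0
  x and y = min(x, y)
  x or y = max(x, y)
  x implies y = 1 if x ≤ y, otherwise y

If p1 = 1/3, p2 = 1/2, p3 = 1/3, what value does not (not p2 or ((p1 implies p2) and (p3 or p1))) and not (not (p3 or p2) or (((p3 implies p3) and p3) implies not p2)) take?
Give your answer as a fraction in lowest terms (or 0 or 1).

not p2 = not 1/2 = 0
p1 implies p2 = 1/3 implies 1/2 = 1
p3 or p1 = 1/3 or 1/3 = 1/3
(p1 implies p2) and (p3 or p1) = 1 and 1/3 = 1/3
not p2 or ((p1 implies p2) and (p3 or p1)) = 0 or 1/3 = 1/3
not (not p2 or ((p1 implies p2) and (p3 or p1))) = not 1/3 = 0
p3 or p2 = 1/3 or 1/2 = 1/2
not (p3 or p2) = not 1/2 = 0
p3 implies p3 = 1/3 implies 1/3 = 1
(p3 implies p3) and p3 = 1 and 1/3 = 1/3
not p2 = not 1/2 = 0
((p3 implies p3) and p3) implies not p2 = 1/3 implies 0 = 0
not (p3 or p2) or (((p3 implies p3) and p3) implies not p2) = 0 or 0 = 0
not (not (p3 or p2) or (((p3 implies p3) and p3) implies not p2)) = not 0 = 1
not (not p2 or ((p1 implies p2) and (p3 or p1))) and not (not (p3 or p2) or (((p3 implies p3) and p3) implies not p2)) = 0 and 1 = 0

0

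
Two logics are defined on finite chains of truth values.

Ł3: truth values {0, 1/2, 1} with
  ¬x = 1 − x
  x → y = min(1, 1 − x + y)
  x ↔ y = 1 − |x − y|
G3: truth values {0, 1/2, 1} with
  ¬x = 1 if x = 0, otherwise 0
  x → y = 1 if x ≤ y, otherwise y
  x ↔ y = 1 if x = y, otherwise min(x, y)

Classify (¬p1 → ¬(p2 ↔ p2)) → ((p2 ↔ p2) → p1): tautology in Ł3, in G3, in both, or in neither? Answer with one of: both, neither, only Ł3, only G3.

only Ł3

In Ł3: every assignment gives 1 — tautology.
In G3: at p1 = 1/2, p2 = 0 the value is 1/2 — not a tautology.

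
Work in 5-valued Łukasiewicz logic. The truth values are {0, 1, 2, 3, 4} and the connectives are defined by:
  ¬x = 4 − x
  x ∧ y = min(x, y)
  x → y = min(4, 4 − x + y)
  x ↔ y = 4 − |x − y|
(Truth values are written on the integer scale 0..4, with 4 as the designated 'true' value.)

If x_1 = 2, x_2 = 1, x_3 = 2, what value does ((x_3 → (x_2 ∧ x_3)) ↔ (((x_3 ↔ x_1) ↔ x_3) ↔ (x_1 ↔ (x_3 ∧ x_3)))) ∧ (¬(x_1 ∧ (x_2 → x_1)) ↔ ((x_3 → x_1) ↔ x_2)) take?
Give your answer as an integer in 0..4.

3

x_2 ∧ x_3 = 1 ∧ 2 = 1
x_3 → (x_2 ∧ x_3) = 2 → 1 = 3
x_3 ↔ x_1 = 2 ↔ 2 = 4
(x_3 ↔ x_1) ↔ x_3 = 4 ↔ 2 = 2
x_3 ∧ x_3 = 2 ∧ 2 = 2
x_1 ↔ (x_3 ∧ x_3) = 2 ↔ 2 = 4
((x_3 ↔ x_1) ↔ x_3) ↔ (x_1 ↔ (x_3 ∧ x_3)) = 2 ↔ 4 = 2
(x_3 → (x_2 ∧ x_3)) ↔ (((x_3 ↔ x_1) ↔ x_3) ↔ (x_1 ↔ (x_3 ∧ x_3))) = 3 ↔ 2 = 3
x_2 → x_1 = 1 → 2 = 4
x_1 ∧ (x_2 → x_1) = 2 ∧ 4 = 2
¬(x_1 ∧ (x_2 → x_1)) = ¬2 = 2
x_3 → x_1 = 2 → 2 = 4
(x_3 → x_1) ↔ x_2 = 4 ↔ 1 = 1
¬(x_1 ∧ (x_2 → x_1)) ↔ ((x_3 → x_1) ↔ x_2) = 2 ↔ 1 = 3
((x_3 → (x_2 ∧ x_3)) ↔ (((x_3 ↔ x_1) ↔ x_3) ↔ (x_1 ↔ (x_3 ∧ x_3)))) ∧ (¬(x_1 ∧ (x_2 → x_1)) ↔ ((x_3 → x_1) ↔ x_2)) = 3 ∧ 3 = 3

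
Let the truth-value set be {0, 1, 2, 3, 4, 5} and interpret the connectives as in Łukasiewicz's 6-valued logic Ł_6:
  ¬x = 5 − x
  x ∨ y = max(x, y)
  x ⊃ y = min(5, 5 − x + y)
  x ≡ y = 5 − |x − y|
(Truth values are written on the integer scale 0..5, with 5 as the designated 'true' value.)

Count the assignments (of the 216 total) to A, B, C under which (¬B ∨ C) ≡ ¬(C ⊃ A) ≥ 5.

26

value 5: 26 assignments (counts)
value 4: 38 assignments
value 3: 44 assignments
value 2: 44 assignments
value 1: 38 assignments
value 0: 26 assignments
So 26 of the 216 assignments meet the threshold.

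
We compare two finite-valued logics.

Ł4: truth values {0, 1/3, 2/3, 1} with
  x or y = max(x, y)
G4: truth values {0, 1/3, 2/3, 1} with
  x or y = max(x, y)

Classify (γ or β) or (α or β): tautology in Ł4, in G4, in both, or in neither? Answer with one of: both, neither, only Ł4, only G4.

In Ł4: at α = 0, β = 0, γ = 0 the value is 0 — not a tautology.
In G4: at α = 0, β = 0, γ = 0 the value is 0 — not a tautology.

neither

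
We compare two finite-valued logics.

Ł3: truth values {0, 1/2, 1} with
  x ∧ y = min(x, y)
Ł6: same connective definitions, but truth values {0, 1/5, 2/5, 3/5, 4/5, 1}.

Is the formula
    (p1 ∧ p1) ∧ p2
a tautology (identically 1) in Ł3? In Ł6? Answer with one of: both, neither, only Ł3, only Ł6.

In Ł3: at p1 = 0, p2 = 0 the value is 0 — not a tautology.
In Ł6: at p1 = 0, p2 = 0 the value is 0 — not a tautology.

neither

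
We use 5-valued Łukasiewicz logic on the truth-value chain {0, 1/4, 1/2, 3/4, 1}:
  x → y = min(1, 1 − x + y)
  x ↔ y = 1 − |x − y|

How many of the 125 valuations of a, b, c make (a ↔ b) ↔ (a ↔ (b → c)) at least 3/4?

value 1: 27 assignments (counts)
value 3/4: 35 assignments (counts)
value 1/2: 36 assignments
value 1/4: 15 assignments
value 0: 12 assignments
So 62 of the 125 assignments meet the threshold.

62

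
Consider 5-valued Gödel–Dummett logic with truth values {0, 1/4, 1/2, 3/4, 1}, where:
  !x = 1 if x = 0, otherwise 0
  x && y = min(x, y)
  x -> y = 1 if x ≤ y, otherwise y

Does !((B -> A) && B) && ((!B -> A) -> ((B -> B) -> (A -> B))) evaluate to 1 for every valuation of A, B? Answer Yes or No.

Counterexample: take A = 1/4, B = 0.
B -> A = 0 -> 1/4 = 1
(B -> A) && B = 1 && 0 = 0
!((B -> A) && B) = !0 = 1
!B = !0 = 1
!B -> A = 1 -> 1/4 = 1/4
B -> B = 0 -> 0 = 1
A -> B = 1/4 -> 0 = 0
(B -> B) -> (A -> B) = 1 -> 0 = 0
(!B -> A) -> ((B -> B) -> (A -> B)) = 1/4 -> 0 = 0
!((B -> A) && B) && ((!B -> A) -> ((B -> B) -> (A -> B))) = 1 && 0 = 0
This gives 0 ≠ 1.

No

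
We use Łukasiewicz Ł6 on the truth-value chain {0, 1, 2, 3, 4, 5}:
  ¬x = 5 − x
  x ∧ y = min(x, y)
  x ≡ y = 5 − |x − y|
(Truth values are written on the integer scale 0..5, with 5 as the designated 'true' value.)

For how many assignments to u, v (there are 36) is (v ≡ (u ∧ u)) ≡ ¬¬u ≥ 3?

value 5: 8 assignments (counts)
value 4: 10 assignments (counts)
value 3: 7 assignments (counts)
value 2: 6 assignments
value 1: 3 assignments
value 0: 2 assignments
So 25 of the 36 assignments meet the threshold.

25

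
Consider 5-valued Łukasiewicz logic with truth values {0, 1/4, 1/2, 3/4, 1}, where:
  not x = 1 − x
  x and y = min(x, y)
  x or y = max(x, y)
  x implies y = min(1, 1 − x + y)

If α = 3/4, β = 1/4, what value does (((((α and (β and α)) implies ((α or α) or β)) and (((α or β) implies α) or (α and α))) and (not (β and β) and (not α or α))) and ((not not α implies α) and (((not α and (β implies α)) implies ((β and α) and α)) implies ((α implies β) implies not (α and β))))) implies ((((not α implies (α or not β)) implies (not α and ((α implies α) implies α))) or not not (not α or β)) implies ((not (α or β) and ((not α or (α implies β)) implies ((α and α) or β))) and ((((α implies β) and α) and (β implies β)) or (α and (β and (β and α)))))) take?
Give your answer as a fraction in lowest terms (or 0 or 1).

β and α = 1/4 and 3/4 = 1/4
α and (β and α) = 3/4 and 1/4 = 1/4
α or α = 3/4 or 3/4 = 3/4
(α or α) or β = 3/4 or 1/4 = 3/4
(α and (β and α)) implies ((α or α) or β) = 1/4 implies 3/4 = 1
α or β = 3/4 or 1/4 = 3/4
(α or β) implies α = 3/4 implies 3/4 = 1
α and α = 3/4 and 3/4 = 3/4
((α or β) implies α) or (α and α) = 1 or 3/4 = 1
((α and (β and α)) implies ((α or α) or β)) and (((α or β) implies α) or (α and α)) = 1 and 1 = 1
β and β = 1/4 and 1/4 = 1/4
not (β and β) = not 1/4 = 3/4
not α = not 3/4 = 1/4
not α or α = 1/4 or 3/4 = 3/4
not (β and β) and (not α or α) = 3/4 and 3/4 = 3/4
(((α and (β and α)) implies ((α or α) or β)) and (((α or β) implies α) or (α and α))) and (not (β and β) and (not α or α)) = 1 and 3/4 = 3/4
not α = not 3/4 = 1/4
not not α = not 1/4 = 3/4
not not α implies α = 3/4 implies 3/4 = 1
not α = not 3/4 = 1/4
β implies α = 1/4 implies 3/4 = 1
not α and (β implies α) = 1/4 and 1 = 1/4
β and α = 1/4 and 3/4 = 1/4
(β and α) and α = 1/4 and 3/4 = 1/4
(not α and (β implies α)) implies ((β and α) and α) = 1/4 implies 1/4 = 1
α implies β = 3/4 implies 1/4 = 1/2
α and β = 3/4 and 1/4 = 1/4
not (α and β) = not 1/4 = 3/4
(α implies β) implies not (α and β) = 1/2 implies 3/4 = 1
((not α and (β implies α)) implies ((β and α) and α)) implies ((α implies β) implies not (α and β)) = 1 implies 1 = 1
(not not α implies α) and (((not α and (β implies α)) implies ((β and α) and α)) implies ((α implies β) implies not (α and β))) = 1 and 1 = 1
((((α and (β and α)) implies ((α or α) or β)) and (((α or β) implies α) or (α and α))) and (not (β and β) and (not α or α))) and ((not not α implies α) and (((not α and (β implies α)) implies ((β and α) and α)) implies ((α implies β) implies not (α and β)))) = 3/4 and 1 = 3/4
not α = not 3/4 = 1/4
not β = not 1/4 = 3/4
α or not β = 3/4 or 3/4 = 3/4
not α implies (α or not β) = 1/4 implies 3/4 = 1
not α = not 3/4 = 1/4
α implies α = 3/4 implies 3/4 = 1
(α implies α) implies α = 1 implies 3/4 = 3/4
not α and ((α implies α) implies α) = 1/4 and 3/4 = 1/4
(not α implies (α or not β)) implies (not α and ((α implies α) implies α)) = 1 implies 1/4 = 1/4
not α = not 3/4 = 1/4
not α or β = 1/4 or 1/4 = 1/4
not (not α or β) = not 1/4 = 3/4
not not (not α or β) = not 3/4 = 1/4
((not α implies (α or not β)) implies (not α and ((α implies α) implies α))) or not not (not α or β) = 1/4 or 1/4 = 1/4
α or β = 3/4 or 1/4 = 3/4
not (α or β) = not 3/4 = 1/4
not α = not 3/4 = 1/4
α implies β = 3/4 implies 1/4 = 1/2
not α or (α implies β) = 1/4 or 1/2 = 1/2
α and α = 3/4 and 3/4 = 3/4
(α and α) or β = 3/4 or 1/4 = 3/4
(not α or (α implies β)) implies ((α and α) or β) = 1/2 implies 3/4 = 1
not (α or β) and ((not α or (α implies β)) implies ((α and α) or β)) = 1/4 and 1 = 1/4
α implies β = 3/4 implies 1/4 = 1/2
(α implies β) and α = 1/2 and 3/4 = 1/2
β implies β = 1/4 implies 1/4 = 1
((α implies β) and α) and (β implies β) = 1/2 and 1 = 1/2
β and α = 1/4 and 3/4 = 1/4
β and (β and α) = 1/4 and 1/4 = 1/4
α and (β and (β and α)) = 3/4 and 1/4 = 1/4
(((α implies β) and α) and (β implies β)) or (α and (β and (β and α))) = 1/2 or 1/4 = 1/2
(not (α or β) and ((not α or (α implies β)) implies ((α and α) or β))) and ((((α implies β) and α) and (β implies β)) or (α and (β and (β and α)))) = 1/4 and 1/2 = 1/4
(((not α implies (α or not β)) implies (not α and ((α implies α) implies α))) or not not (not α or β)) implies ((not (α or β) and ((not α or (α implies β)) implies ((α and α) or β))) and ((((α implies β) and α) and (β implies β)) or (α and (β and (β and α))))) = 1/4 implies 1/4 = 1
(((((α and (β and α)) implies ((α or α) or β)) and (((α or β) implies α) or (α and α))) and (not (β and β) and (not α or α))) and ((not not α implies α) and (((not α and (β implies α)) implies ((β and α) and α)) implies ((α implies β) implies not (α and β))))) implies ((((not α implies (α or not β)) implies (not α and ((α implies α) implies α))) or not not (not α or β)) implies ((not (α or β) and ((not α or (α implies β)) implies ((α and α) or β))) and ((((α implies β) and α) and (β implies β)) or (α and (β and (β and α)))))) = 3/4 implies 1 = 1

1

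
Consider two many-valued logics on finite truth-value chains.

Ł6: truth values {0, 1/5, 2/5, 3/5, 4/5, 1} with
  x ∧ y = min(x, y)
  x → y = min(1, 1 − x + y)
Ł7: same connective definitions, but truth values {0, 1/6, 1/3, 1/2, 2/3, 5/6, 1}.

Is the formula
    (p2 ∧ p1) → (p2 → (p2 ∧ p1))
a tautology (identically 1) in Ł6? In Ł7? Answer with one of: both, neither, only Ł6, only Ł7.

In Ł6: every assignment gives 1 — tautology.
In Ł7: every assignment gives 1 — tautology.

both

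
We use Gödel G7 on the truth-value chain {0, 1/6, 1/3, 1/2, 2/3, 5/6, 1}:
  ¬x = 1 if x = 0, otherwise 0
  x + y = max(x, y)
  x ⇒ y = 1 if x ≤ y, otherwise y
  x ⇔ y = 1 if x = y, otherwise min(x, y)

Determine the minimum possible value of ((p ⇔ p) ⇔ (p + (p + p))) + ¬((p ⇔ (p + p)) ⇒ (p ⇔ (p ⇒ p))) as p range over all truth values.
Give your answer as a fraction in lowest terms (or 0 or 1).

1/6

Take p = 1/6:
p ⇔ p = 1/6 ⇔ 1/6 = 1
p + p = 1/6 + 1/6 = 1/6
p + (p + p) = 1/6 + 1/6 = 1/6
(p ⇔ p) ⇔ (p + (p + p)) = 1 ⇔ 1/6 = 1/6
p + p = 1/6 + 1/6 = 1/6
p ⇔ (p + p) = 1/6 ⇔ 1/6 = 1
p ⇒ p = 1/6 ⇒ 1/6 = 1
p ⇔ (p ⇒ p) = 1/6 ⇔ 1 = 1/6
(p ⇔ (p + p)) ⇒ (p ⇔ (p ⇒ p)) = 1 ⇒ 1/6 = 1/6
¬((p ⇔ (p + p)) ⇒ (p ⇔ (p ⇒ p))) = ¬1/6 = 0
((p ⇔ p) ⇔ (p + (p + p))) + ¬((p ⇔ (p + p)) ⇒ (p ⇔ (p ⇒ p))) = 1/6 + 0 = 1/6
No assignment yields a value below 1/6, so this is the minimum.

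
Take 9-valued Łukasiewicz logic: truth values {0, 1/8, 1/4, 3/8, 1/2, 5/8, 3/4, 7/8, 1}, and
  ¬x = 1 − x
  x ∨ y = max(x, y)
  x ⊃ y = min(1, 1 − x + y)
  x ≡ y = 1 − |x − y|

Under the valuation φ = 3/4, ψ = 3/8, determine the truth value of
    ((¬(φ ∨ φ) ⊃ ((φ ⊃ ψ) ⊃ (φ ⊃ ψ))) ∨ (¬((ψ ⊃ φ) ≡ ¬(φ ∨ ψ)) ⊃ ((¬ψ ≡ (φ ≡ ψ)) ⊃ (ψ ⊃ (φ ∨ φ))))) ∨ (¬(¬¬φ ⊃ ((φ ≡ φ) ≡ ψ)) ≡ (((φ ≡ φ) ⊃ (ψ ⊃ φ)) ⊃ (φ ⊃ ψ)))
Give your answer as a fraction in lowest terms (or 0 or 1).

φ ∨ φ = 3/4 ∨ 3/4 = 3/4
¬(φ ∨ φ) = ¬3/4 = 1/4
φ ⊃ ψ = 3/4 ⊃ 3/8 = 5/8
φ ⊃ ψ = 3/4 ⊃ 3/8 = 5/8
(φ ⊃ ψ) ⊃ (φ ⊃ ψ) = 5/8 ⊃ 5/8 = 1
¬(φ ∨ φ) ⊃ ((φ ⊃ ψ) ⊃ (φ ⊃ ψ)) = 1/4 ⊃ 1 = 1
ψ ⊃ φ = 3/8 ⊃ 3/4 = 1
φ ∨ ψ = 3/4 ∨ 3/8 = 3/4
¬(φ ∨ ψ) = ¬3/4 = 1/4
(ψ ⊃ φ) ≡ ¬(φ ∨ ψ) = 1 ≡ 1/4 = 1/4
¬((ψ ⊃ φ) ≡ ¬(φ ∨ ψ)) = ¬1/4 = 3/4
¬ψ = ¬3/8 = 5/8
φ ≡ ψ = 3/4 ≡ 3/8 = 5/8
¬ψ ≡ (φ ≡ ψ) = 5/8 ≡ 5/8 = 1
φ ∨ φ = 3/4 ∨ 3/4 = 3/4
ψ ⊃ (φ ∨ φ) = 3/8 ⊃ 3/4 = 1
(¬ψ ≡ (φ ≡ ψ)) ⊃ (ψ ⊃ (φ ∨ φ)) = 1 ⊃ 1 = 1
¬((ψ ⊃ φ) ≡ ¬(φ ∨ ψ)) ⊃ ((¬ψ ≡ (φ ≡ ψ)) ⊃ (ψ ⊃ (φ ∨ φ))) = 3/4 ⊃ 1 = 1
(¬(φ ∨ φ) ⊃ ((φ ⊃ ψ) ⊃ (φ ⊃ ψ))) ∨ (¬((ψ ⊃ φ) ≡ ¬(φ ∨ ψ)) ⊃ ((¬ψ ≡ (φ ≡ ψ)) ⊃ (ψ ⊃ (φ ∨ φ)))) = 1 ∨ 1 = 1
¬φ = ¬3/4 = 1/4
¬¬φ = ¬1/4 = 3/4
φ ≡ φ = 3/4 ≡ 3/4 = 1
(φ ≡ φ) ≡ ψ = 1 ≡ 3/8 = 3/8
¬¬φ ⊃ ((φ ≡ φ) ≡ ψ) = 3/4 ⊃ 3/8 = 5/8
¬(¬¬φ ⊃ ((φ ≡ φ) ≡ ψ)) = ¬5/8 = 3/8
φ ≡ φ = 3/4 ≡ 3/4 = 1
ψ ⊃ φ = 3/8 ⊃ 3/4 = 1
(φ ≡ φ) ⊃ (ψ ⊃ φ) = 1 ⊃ 1 = 1
φ ⊃ ψ = 3/4 ⊃ 3/8 = 5/8
((φ ≡ φ) ⊃ (ψ ⊃ φ)) ⊃ (φ ⊃ ψ) = 1 ⊃ 5/8 = 5/8
¬(¬¬φ ⊃ ((φ ≡ φ) ≡ ψ)) ≡ (((φ ≡ φ) ⊃ (ψ ⊃ φ)) ⊃ (φ ⊃ ψ)) = 3/8 ≡ 5/8 = 3/4
((¬(φ ∨ φ) ⊃ ((φ ⊃ ψ) ⊃ (φ ⊃ ψ))) ∨ (¬((ψ ⊃ φ) ≡ ¬(φ ∨ ψ)) ⊃ ((¬ψ ≡ (φ ≡ ψ)) ⊃ (ψ ⊃ (φ ∨ φ))))) ∨ (¬(¬¬φ ⊃ ((φ ≡ φ) ≡ ψ)) ≡ (((φ ≡ φ) ⊃ (ψ ⊃ φ)) ⊃ (φ ⊃ ψ))) = 1 ∨ 3/4 = 1

1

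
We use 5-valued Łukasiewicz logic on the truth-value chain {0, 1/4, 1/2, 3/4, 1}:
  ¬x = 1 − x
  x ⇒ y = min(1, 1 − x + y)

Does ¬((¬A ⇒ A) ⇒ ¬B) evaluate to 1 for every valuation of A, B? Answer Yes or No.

No

Counterexample: take A = 0, B = 0.
¬A = ¬0 = 1
¬A ⇒ A = 1 ⇒ 0 = 0
¬B = ¬0 = 1
(¬A ⇒ A) ⇒ ¬B = 0 ⇒ 1 = 1
¬((¬A ⇒ A) ⇒ ¬B) = ¬1 = 0
This gives 0 ≠ 1.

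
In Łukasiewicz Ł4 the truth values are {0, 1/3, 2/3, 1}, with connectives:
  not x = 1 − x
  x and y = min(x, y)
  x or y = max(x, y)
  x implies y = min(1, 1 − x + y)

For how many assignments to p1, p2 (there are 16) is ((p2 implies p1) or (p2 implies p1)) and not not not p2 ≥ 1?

p1 = 0, p2 = 0 ↦ 1  ≥
p1 = 0, p2 = 1/3 ↦ 2/3  <
p1 = 0, p2 = 2/3 ↦ 1/3  <
p1 = 0, p2 = 1 ↦ 0  <
p1 = 1/3, p2 = 0 ↦ 1  ≥
p1 = 1/3, p2 = 1/3 ↦ 2/3  <
p1 = 1/3, p2 = 2/3 ↦ 1/3  <
p1 = 1/3, p2 = 1 ↦ 0  <
p1 = 2/3, p2 = 0 ↦ 1  ≥
p1 = 2/3, p2 = 1/3 ↦ 2/3  <
p1 = 2/3, p2 = 2/3 ↦ 1/3  <
p1 = 2/3, p2 = 1 ↦ 0  <
p1 = 1, p2 = 0 ↦ 1  ≥
p1 = 1, p2 = 1/3 ↦ 2/3  <
p1 = 1, p2 = 2/3 ↦ 1/3  <
p1 = 1, p2 = 1 ↦ 0  <
So 4 of the 16 assignments meet the threshold.

4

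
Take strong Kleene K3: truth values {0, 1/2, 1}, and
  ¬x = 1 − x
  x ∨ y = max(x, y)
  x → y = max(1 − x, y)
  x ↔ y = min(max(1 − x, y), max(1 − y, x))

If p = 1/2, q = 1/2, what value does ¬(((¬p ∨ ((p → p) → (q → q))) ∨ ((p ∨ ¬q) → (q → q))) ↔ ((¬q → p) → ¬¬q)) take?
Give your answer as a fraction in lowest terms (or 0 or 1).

1/2

¬p = ¬1/2 = 1/2
p → p = 1/2 → 1/2 = 1/2
q → q = 1/2 → 1/2 = 1/2
(p → p) → (q → q) = 1/2 → 1/2 = 1/2
¬p ∨ ((p → p) → (q → q)) = 1/2 ∨ 1/2 = 1/2
¬q = ¬1/2 = 1/2
p ∨ ¬q = 1/2 ∨ 1/2 = 1/2
q → q = 1/2 → 1/2 = 1/2
(p ∨ ¬q) → (q → q) = 1/2 → 1/2 = 1/2
(¬p ∨ ((p → p) → (q → q))) ∨ ((p ∨ ¬q) → (q → q)) = 1/2 ∨ 1/2 = 1/2
¬q = ¬1/2 = 1/2
¬q → p = 1/2 → 1/2 = 1/2
¬q = ¬1/2 = 1/2
¬¬q = ¬1/2 = 1/2
(¬q → p) → ¬¬q = 1/2 → 1/2 = 1/2
((¬p ∨ ((p → p) → (q → q))) ∨ ((p ∨ ¬q) → (q → q))) ↔ ((¬q → p) → ¬¬q) = 1/2 ↔ 1/2 = 1/2
¬(((¬p ∨ ((p → p) → (q → q))) ∨ ((p ∨ ¬q) → (q → q))) ↔ ((¬q → p) → ¬¬q)) = ¬1/2 = 1/2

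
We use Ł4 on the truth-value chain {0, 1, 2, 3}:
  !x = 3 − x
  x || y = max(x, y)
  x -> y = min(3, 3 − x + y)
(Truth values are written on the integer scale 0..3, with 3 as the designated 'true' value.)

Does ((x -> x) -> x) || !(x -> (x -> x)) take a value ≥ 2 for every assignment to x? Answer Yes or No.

Counterexample: take x = 0.
x -> x = 0 -> 0 = 3
(x -> x) -> x = 3 -> 0 = 0
x -> (x -> x) = 0 -> 3 = 3
!(x -> (x -> x)) = !3 = 0
((x -> x) -> x) || !(x -> (x -> x)) = 0 || 0 = 0
This gives 0, which is below 2.

No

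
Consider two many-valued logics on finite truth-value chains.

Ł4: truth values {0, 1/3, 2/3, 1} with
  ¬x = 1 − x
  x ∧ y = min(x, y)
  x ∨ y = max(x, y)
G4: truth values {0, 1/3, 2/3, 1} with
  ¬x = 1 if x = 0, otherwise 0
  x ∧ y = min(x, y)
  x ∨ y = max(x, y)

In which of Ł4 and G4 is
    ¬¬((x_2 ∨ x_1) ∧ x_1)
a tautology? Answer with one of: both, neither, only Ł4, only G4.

In Ł4: at x_1 = 0, x_2 = 0 the value is 0 — not a tautology.
In G4: at x_1 = 0, x_2 = 0 the value is 0 — not a tautology.

neither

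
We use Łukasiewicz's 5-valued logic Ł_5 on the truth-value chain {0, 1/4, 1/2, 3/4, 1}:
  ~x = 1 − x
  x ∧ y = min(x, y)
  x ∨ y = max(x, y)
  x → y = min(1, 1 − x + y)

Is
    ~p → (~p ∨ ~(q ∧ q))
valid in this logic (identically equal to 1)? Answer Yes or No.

At p = 1/4, q = 3/4, for instance:
~p = ~1/4 = 3/4
q ∧ q = 3/4 ∧ 3/4 = 3/4
~(q ∧ q) = ~3/4 = 1/4
~p ∨ ~(q ∧ q) = 3/4 ∨ 1/4 = 3/4
~p → (~p ∨ ~(q ∧ q)) = 3/4 → 3/4 = 1
and checking the remaining 24 assignments likewise gives ≥ 1 in every case.

Yes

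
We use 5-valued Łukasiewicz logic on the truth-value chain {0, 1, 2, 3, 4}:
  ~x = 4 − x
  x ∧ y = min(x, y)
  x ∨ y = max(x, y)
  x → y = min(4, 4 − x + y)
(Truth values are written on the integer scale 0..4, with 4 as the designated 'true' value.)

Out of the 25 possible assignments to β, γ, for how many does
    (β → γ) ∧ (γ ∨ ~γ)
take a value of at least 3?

value 4: 6 assignments (counts)
value 3: 9 assignments (counts)
value 2: 7 assignments
value 1: 2 assignments
value 0: 1 assignment
So 15 of the 25 assignments meet the threshold.

15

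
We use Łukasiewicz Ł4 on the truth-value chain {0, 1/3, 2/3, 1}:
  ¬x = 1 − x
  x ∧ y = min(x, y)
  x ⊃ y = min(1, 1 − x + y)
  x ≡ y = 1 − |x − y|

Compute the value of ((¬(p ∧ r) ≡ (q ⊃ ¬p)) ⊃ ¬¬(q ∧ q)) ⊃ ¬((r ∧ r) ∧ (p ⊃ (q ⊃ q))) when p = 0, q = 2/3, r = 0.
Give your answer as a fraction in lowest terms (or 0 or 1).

1

p ∧ r = 0 ∧ 0 = 0
¬(p ∧ r) = ¬0 = 1
¬p = ¬0 = 1
q ⊃ ¬p = 2/3 ⊃ 1 = 1
¬(p ∧ r) ≡ (q ⊃ ¬p) = 1 ≡ 1 = 1
q ∧ q = 2/3 ∧ 2/3 = 2/3
¬(q ∧ q) = ¬2/3 = 1/3
¬¬(q ∧ q) = ¬1/3 = 2/3
(¬(p ∧ r) ≡ (q ⊃ ¬p)) ⊃ ¬¬(q ∧ q) = 1 ⊃ 2/3 = 2/3
r ∧ r = 0 ∧ 0 = 0
q ⊃ q = 2/3 ⊃ 2/3 = 1
p ⊃ (q ⊃ q) = 0 ⊃ 1 = 1
(r ∧ r) ∧ (p ⊃ (q ⊃ q)) = 0 ∧ 1 = 0
¬((r ∧ r) ∧ (p ⊃ (q ⊃ q))) = ¬0 = 1
((¬(p ∧ r) ≡ (q ⊃ ¬p)) ⊃ ¬¬(q ∧ q)) ⊃ ¬((r ∧ r) ∧ (p ⊃ (q ⊃ q))) = 2/3 ⊃ 1 = 1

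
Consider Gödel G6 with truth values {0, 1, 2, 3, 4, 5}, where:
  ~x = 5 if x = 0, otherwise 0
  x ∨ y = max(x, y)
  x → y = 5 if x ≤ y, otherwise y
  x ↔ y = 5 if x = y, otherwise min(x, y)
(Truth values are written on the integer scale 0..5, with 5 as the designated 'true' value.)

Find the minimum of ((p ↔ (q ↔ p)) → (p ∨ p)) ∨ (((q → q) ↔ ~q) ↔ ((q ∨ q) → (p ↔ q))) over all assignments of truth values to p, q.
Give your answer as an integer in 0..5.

Take p = 1, q = 2:
q ↔ p = 2 ↔ 1 = 1
p ↔ (q ↔ p) = 1 ↔ 1 = 5
p ∨ p = 1 ∨ 1 = 1
(p ↔ (q ↔ p)) → (p ∨ p) = 5 → 1 = 1
q → q = 2 → 2 = 5
~q = ~2 = 0
(q → q) ↔ ~q = 5 ↔ 0 = 0
q ∨ q = 2 ∨ 2 = 2
p ↔ q = 1 ↔ 2 = 1
(q ∨ q) → (p ↔ q) = 2 → 1 = 1
((q → q) ↔ ~q) ↔ ((q ∨ q) → (p ↔ q)) = 0 ↔ 1 = 0
((p ↔ (q ↔ p)) → (p ∨ p)) ∨ (((q → q) ↔ ~q) ↔ ((q ∨ q) → (p ↔ q))) = 1 ∨ 0 = 1
No assignment yields a value below 1, so this is the minimum.

1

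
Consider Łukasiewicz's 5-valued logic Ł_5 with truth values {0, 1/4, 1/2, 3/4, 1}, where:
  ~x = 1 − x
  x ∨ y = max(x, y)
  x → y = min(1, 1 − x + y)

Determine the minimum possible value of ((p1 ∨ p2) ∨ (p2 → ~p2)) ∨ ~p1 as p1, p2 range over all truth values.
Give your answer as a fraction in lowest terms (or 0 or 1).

3/4

Take p1 = 1/4, p2 = 3/4:
p1 ∨ p2 = 1/4 ∨ 3/4 = 3/4
~p2 = ~3/4 = 1/4
p2 → ~p2 = 3/4 → 1/4 = 1/2
(p1 ∨ p2) ∨ (p2 → ~p2) = 3/4 ∨ 1/2 = 3/4
~p1 = ~1/4 = 3/4
((p1 ∨ p2) ∨ (p2 → ~p2)) ∨ ~p1 = 3/4 ∨ 3/4 = 3/4
No assignment yields a value below 3/4, so this is the minimum.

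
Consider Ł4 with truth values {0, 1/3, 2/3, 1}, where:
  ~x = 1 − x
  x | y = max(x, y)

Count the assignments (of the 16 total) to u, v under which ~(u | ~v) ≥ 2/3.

u = 0, v = 0 ↦ 0  <
u = 0, v = 1/3 ↦ 1/3  <
u = 0, v = 2/3 ↦ 2/3  ≥
u = 0, v = 1 ↦ 1  ≥
u = 1/3, v = 0 ↦ 0  <
u = 1/3, v = 1/3 ↦ 1/3  <
u = 1/3, v = 2/3 ↦ 2/3  ≥
u = 1/3, v = 1 ↦ 2/3  ≥
u = 2/3, v = 0 ↦ 0  <
u = 2/3, v = 1/3 ↦ 1/3  <
u = 2/3, v = 2/3 ↦ 1/3  <
u = 2/3, v = 1 ↦ 1/3  <
u = 1, v = 0 ↦ 0  <
u = 1, v = 1/3 ↦ 0  <
u = 1, v = 2/3 ↦ 0  <
u = 1, v = 1 ↦ 0  <
So 4 of the 16 assignments meet the threshold.

4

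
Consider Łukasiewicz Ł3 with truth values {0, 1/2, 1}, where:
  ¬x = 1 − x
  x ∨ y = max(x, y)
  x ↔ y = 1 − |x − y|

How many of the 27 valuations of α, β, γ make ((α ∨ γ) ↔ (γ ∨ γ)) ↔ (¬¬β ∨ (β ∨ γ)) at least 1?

16

value 1: 16 assignments (counts)
value 1/2: 9 assignments
value 0: 2 assignments
So 16 of the 27 assignments meet the threshold.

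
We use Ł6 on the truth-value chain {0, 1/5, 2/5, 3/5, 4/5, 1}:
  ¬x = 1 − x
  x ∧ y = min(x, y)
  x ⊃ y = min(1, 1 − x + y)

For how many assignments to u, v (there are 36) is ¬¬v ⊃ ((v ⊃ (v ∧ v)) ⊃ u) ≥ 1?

value 1: 21 assignments (counts)
value 4/5: 5 assignments
value 3/5: 4 assignments
value 2/5: 3 assignments
value 1/5: 2 assignments
value 0: 1 assignment
So 21 of the 36 assignments meet the threshold.

21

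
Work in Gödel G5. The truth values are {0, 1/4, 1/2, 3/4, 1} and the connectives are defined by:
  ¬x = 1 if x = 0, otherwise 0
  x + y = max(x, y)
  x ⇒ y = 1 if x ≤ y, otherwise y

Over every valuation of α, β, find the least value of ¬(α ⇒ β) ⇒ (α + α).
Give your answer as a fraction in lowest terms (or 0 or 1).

Take α = 1/4, β = 0:
α ⇒ β = 1/4 ⇒ 0 = 0
¬(α ⇒ β) = ¬0 = 1
α + α = 1/4 + 1/4 = 1/4
¬(α ⇒ β) ⇒ (α + α) = 1 ⇒ 1/4 = 1/4
No assignment yields a value below 1/4, so this is the minimum.

1/4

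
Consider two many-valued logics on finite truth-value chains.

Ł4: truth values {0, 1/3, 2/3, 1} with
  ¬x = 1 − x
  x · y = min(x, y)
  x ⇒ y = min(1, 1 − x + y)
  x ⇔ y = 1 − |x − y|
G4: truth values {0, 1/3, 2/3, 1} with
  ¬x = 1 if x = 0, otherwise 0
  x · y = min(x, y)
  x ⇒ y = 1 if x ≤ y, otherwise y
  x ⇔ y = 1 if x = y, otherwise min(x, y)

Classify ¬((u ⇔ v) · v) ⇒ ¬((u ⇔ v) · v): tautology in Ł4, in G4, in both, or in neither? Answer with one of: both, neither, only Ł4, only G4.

both

In Ł4: every assignment gives 1 — tautology.
In G4: every assignment gives 1 — tautology.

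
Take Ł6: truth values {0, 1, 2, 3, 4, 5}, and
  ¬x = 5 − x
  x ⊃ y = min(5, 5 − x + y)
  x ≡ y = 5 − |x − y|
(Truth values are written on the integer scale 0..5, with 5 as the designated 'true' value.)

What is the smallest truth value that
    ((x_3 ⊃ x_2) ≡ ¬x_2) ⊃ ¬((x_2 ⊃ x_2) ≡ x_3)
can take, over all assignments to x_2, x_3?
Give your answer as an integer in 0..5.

1

Take x_2 = 2, x_3 = 4:
x_3 ⊃ x_2 = 4 ⊃ 2 = 3
¬x_2 = ¬2 = 3
(x_3 ⊃ x_2) ≡ ¬x_2 = 3 ≡ 3 = 5
x_2 ⊃ x_2 = 2 ⊃ 2 = 5
(x_2 ⊃ x_2) ≡ x_3 = 5 ≡ 4 = 4
¬((x_2 ⊃ x_2) ≡ x_3) = ¬4 = 1
((x_3 ⊃ x_2) ≡ ¬x_2) ⊃ ¬((x_2 ⊃ x_2) ≡ x_3) = 5 ⊃ 1 = 1
No assignment yields a value below 1, so this is the minimum.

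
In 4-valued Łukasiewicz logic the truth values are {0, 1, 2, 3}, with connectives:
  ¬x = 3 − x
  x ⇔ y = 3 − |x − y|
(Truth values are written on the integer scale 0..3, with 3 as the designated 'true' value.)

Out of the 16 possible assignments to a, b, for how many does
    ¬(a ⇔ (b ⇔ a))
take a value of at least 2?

5

a = 0, b = 0 ↦ 3  ≥
a = 0, b = 1 ↦ 2  ≥
a = 0, b = 2 ↦ 1  <
a = 0, b = 3 ↦ 0  <
a = 1, b = 0 ↦ 1  <
a = 1, b = 1 ↦ 2  ≥
a = 1, b = 2 ↦ 1  <
a = 1, b = 3 ↦ 0  <
a = 2, b = 0 ↦ 1  <
a = 2, b = 1 ↦ 0  <
a = 2, b = 2 ↦ 1  <
a = 2, b = 3 ↦ 0  <
a = 3, b = 0 ↦ 3  ≥
a = 3, b = 1 ↦ 2  ≥
a = 3, b = 2 ↦ 1  <
a = 3, b = 3 ↦ 0  <
So 5 of the 16 assignments meet the threshold.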